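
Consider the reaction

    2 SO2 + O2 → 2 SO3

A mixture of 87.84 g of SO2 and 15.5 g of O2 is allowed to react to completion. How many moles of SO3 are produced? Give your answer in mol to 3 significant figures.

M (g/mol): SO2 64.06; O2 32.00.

n(SO2) = 87.84 / 64.06 = 1.371 mol
n(O2) = 15.50 / 32.00 = 0.4844 mol
n/ν for SO2 = 1.371/2 = 0.6855
n/ν for O2 = 0.4844/1 = 0.4844
Smallest n/ν is O2 → limiting reagent.
n(SO3) = (2/1) × 0.4844 = 0.9688 mol

0.969 mol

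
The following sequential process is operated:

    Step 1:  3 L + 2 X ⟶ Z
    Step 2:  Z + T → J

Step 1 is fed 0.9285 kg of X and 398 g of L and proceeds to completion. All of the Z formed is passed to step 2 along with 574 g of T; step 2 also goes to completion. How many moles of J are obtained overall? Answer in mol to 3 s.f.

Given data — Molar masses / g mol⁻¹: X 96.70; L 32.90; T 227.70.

2.52 mol

Step 1:
n(X) = 0.9285×1000 / 96.70 = 9.602 mol
n(L) = 398.0 / 32.90 = 12.10 mol
n/ν for X = 9.602/2 = 4.801
n/ν for L = 12.10/3 = 4.033
Smallest n/ν is L → limiting reagent.
n(Z) produced = (1/3) × 12.10 = 4.033 mol
Step 2:
n(Z) available = 4.033 mol
n(T) = 574.0 / 227.70 = 2.521 mol
n/ν for Z = 4.033/1 = 4.033
n/ν for T = 2.521/1 = 2.521
Smallest n/ν is T → limiting reagent.
n(J) = (1/1) × 2.521 = 2.521 mol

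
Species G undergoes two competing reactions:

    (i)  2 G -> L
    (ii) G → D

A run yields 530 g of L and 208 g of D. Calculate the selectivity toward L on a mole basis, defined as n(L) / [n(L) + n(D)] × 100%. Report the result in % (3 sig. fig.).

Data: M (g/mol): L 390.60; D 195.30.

n(L) = 530 / 390.60 = 1.357 mol
n(D) = 208 / 195.30 = 1.065 mol
selectivity = 1.357/(1.357+1.065) × 100 = 56.03 %

56.0 %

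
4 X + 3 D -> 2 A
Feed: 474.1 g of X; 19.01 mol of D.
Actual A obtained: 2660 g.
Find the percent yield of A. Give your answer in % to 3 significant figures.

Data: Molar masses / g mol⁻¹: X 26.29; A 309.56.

n(X) = 474.1 / 26.29 = 18.03 mol
n(D) = 19.01 mol
n/ν → X: 4.508, D: 6.337; X is limiting.
theoretical n(A) = (2/4) × 18.03 = 9.015 mol → 2791 g
% yield = 2660 / 2791 × 100 = 95.31 %

95.3 %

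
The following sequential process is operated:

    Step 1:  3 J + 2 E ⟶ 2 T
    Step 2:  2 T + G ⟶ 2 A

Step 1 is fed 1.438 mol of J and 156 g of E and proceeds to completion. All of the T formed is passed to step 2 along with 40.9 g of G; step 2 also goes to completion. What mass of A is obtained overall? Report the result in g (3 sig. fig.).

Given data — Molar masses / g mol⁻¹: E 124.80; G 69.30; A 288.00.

276 g

Step 1:
n(J) = 1.438 mol
n(E) = 156.0 / 124.80 = 1.250 mol
n/ν for J = 1.438/3 = 0.4793
n/ν for E = 1.250/2 = 0.6250
Smallest n/ν is J → limiting reagent.
n(T) produced = (2/3) × 1.438 = 0.9587 mol
Step 2:
n(T) available = 0.9587 mol
n(G) = 40.90 / 69.30 = 0.5902 mol
n/ν for T = 0.9587/2 = 0.4794
n/ν for G = 0.5902/1 = 0.5902
Smallest n/ν is T → limiting reagent.
n(A) = (2/2) × 0.9587 = 0.9587 mol
mass = 0.9587 × 288.00 = 276.1 g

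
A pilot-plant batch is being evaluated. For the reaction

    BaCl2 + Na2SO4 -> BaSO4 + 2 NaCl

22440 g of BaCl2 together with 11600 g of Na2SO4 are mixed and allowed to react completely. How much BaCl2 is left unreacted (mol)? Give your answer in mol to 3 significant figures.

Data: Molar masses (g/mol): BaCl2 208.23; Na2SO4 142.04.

26.1 mol

n(BaCl2) = 22440 / 208.23 = 107.8 mol
n(Na2SO4) = 11600 / 142.04 = 81.67 mol
n/ν for BaCl2 = 107.8/1 = 107.8
n/ν for Na2SO4 = 81.67/1 = 81.67
Smallest n/ν is Na2SO4 → limiting reagent.
BaCl2 consumed = (1/1) × 81.67 = 81.67 mol
BaCl2 remaining = 107.8 − 81.67 = 26.13 mol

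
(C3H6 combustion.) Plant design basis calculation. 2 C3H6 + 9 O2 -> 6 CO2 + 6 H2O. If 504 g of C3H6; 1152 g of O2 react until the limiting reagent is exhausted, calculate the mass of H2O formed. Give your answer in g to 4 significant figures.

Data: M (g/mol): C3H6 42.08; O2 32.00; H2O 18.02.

n(C3H6) = 504.0 / 42.08 = 11.98 mol
n(O2) = 1152 / 32.00 = 36.00 mol
n/ν → C3H6: 5.990, O2: 4.000; O2 is limiting.
n(H2O) = (6/9) × 36.00 = 24.00 mol
mass = 24.00 × 18.02 = 432.5 g

432.5 g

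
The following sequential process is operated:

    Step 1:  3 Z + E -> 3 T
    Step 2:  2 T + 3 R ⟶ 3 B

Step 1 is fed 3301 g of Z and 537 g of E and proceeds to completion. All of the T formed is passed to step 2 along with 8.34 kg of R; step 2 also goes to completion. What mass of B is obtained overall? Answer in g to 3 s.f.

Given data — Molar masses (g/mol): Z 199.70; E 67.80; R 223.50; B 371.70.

Step 1:
n(Z) = 3301 / 199.70 = 16.53 mol
n(E) = 537.0 / 67.80 = 7.920 mol
n/ν for Z = 16.53/3 = 5.510
n/ν for E = 7.920/1 = 7.920
Smallest n/ν is Z → limiting reagent.
n(T) produced = (3/3) × 16.53 = 16.53 mol
Step 2:
n(T) available = 16.53 mol
n(R) = 8.340×1000 / 223.50 = 37.32 mol
n/ν for T = 16.53/2 = 8.265
n/ν for R = 37.32/3 = 12.44
Smallest n/ν is T → limiting reagent.
n(B) = (3/2) × 16.53 = 24.80 mol
mass = 24.80 × 371.70 = 9218 g

9220 g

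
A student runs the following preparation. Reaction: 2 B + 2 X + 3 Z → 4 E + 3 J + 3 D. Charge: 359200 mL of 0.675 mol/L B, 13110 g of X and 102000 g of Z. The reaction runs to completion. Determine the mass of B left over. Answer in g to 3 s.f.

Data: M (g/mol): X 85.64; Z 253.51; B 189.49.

n(B) = 0.675 × 359200/1000 = 242.5 mol
n(X) = 13110 / 85.64 = 153.1 mol
n(Z) = 102000 / 253.51 = 402.4 mol
n/ν for B = 242.5/2 = 121.3
n/ν for X = 153.1/2 = 76.55
n/ν for Z = 402.4/3 = 134.1
Smallest n/ν is X → limiting reagent.
B consumed = (2/2) × 153.1 = 153.1 mol
B remaining = 242.5 − 153.1 = 89.40 mol
mass = 89.40 × 189.49 = 16940 g

16900 g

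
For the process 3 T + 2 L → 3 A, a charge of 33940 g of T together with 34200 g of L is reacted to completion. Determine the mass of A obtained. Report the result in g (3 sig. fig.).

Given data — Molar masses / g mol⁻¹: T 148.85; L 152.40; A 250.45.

57100 g

n(T) = 33940 / 148.85 = 228.0 mol
n(L) = 34200 / 152.40 = 224.4 mol
n/ν for T = 228.0/3 = 76.00
n/ν for L = 224.4/2 = 112.2
Smallest n/ν is T → limiting reagent.
n(A) = (3/3) × 228.0 = 228.0 mol
mass = 228.0 × 250.45 = 57100 g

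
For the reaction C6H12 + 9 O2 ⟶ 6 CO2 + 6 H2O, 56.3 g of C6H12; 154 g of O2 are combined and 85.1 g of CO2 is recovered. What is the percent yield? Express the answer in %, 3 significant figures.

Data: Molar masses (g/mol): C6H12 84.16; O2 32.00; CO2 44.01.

60.3 %

n(C6H12) = 56.30 / 84.16 = 0.6690 mol
n(O2) = 154.0 / 32.00 = 4.813 mol
n/ν for C6H12 = 0.6690/1 = 0.6690
n/ν for O2 = 4.813/9 = 0.5348
Smallest n/ν is O2 → limiting reagent.
theoretical n(CO2) = (6/9) × 4.813 = 3.209 mol → 141.2 g
% yield = 85.1 / 141.2 × 100 = 60.27 %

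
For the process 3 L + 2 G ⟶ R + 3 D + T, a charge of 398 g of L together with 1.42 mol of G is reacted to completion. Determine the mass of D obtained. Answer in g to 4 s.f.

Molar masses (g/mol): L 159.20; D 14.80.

n(L) = 398.0 / 159.20 = 2.500 mol
n(G) = 1.420 mol
n/ν for L = 2.500/3 = 0.8333
n/ν for G = 1.420/2 = 0.7100
Smallest n/ν is G → limiting reagent.
n(D) = (3/2) × 1.420 = 2.130 mol
mass = 2.130 × 14.80 = 31.52 g

31.52 g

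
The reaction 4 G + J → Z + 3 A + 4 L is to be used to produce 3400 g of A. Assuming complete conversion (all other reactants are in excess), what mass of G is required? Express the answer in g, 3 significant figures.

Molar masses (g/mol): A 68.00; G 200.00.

n(A) = 3400 / 68.00 = 50.00 mol
n(G) = (4/3) × 50.00 = 66.67 mol
mass = 66.67 × 200.00 = 13330 g

13300 g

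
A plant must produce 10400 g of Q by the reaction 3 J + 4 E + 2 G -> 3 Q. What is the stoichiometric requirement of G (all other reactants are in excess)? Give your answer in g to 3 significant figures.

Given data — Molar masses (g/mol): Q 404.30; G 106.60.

1830 g

n(Q) = 10400 / 404.30 = 25.72 mol
n(G) = (2/3) × 25.72 = 17.15 mol
mass = 17.15 × 106.60 = 1828 g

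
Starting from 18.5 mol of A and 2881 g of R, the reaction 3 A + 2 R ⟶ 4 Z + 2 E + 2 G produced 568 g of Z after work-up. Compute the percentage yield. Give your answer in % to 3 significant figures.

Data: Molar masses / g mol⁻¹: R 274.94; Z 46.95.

57.7 %

n(A) = 18.50 mol
n(R) = 2881 / 274.94 = 10.48 mol
n/ν for A = 18.50/3 = 6.167
n/ν for R = 10.48/2 = 5.240
Smallest n/ν is R → limiting reagent.
theoretical n(Z) = (4/2) × 10.48 = 20.96 mol → 984.1 g
% yield = 568 / 984.1 × 100 = 57.72 %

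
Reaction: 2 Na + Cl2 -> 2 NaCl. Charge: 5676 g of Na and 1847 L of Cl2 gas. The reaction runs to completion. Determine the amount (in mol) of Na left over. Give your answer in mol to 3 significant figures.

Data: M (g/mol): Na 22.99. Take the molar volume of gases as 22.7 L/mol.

84.2 mol

n(Na) = 5676 / 22.99 = 246.9 mol
n(Cl2) = 1847 / 22.7 = 81.37 mol
n/ν → Na: 123.5, Cl2: 81.37; Cl2 is limiting.
Na consumed = (2/1) × 81.37 = 162.7 mol
Na remaining = 246.9 − 162.7 = 84.20 mol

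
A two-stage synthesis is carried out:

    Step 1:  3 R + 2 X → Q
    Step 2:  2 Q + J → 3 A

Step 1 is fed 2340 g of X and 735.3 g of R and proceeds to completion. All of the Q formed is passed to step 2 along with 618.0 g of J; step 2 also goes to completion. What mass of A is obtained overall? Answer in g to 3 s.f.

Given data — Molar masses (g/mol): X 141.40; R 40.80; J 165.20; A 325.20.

2930 g

Step 1:
n(X) = 2340 / 141.40 = 16.55 mol
n(R) = 735.3 / 40.80 = 18.02 mol
n/ν → X: 8.275, R: 6.007; R is limiting.
n(Q) produced = (1/3) × 18.02 = 6.007 mol
Step 2:
n(Q) available = 6.007 mol
n(J) = 618.0 / 165.20 = 3.741 mol
n/ν → Q: 3.004, J: 3.741; Q is limiting.
n(A) = (3/2) × 6.007 = 9.011 mol
mass = 9.011 × 325.20 = 2930 g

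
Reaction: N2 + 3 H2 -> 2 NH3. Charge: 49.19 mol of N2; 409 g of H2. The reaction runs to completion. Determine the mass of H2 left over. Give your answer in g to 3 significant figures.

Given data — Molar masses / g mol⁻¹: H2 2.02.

111 g

n(N2) = 49.19 mol
n(H2) = 409.0 / 2.02 = 202.5 mol
n/ν for N2 = 49.19/1 = 49.19
n/ν for H2 = 202.5/3 = 67.50
Smallest n/ν is N2 → limiting reagent.
H2 consumed = (3/1) × 49.19 = 147.6 mol
H2 remaining = 202.5 − 147.6 = 54.90 mol
mass = 54.90 × 2.02 = 110.9 g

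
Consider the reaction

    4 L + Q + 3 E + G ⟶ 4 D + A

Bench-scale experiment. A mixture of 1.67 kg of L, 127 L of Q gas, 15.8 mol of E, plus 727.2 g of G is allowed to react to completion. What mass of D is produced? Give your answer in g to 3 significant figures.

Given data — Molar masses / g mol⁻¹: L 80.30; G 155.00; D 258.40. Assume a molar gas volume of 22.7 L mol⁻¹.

4850 g

n(L) = 1.670×1000 / 80.30 = 20.80 mol
n(Q) = 127.0 / 22.7 = 5.595 mol
n(E) = 15.80 mol
n(G) = 727.2 / 155.00 = 4.692 mol
n/ν → L: 5.200, Q: 5.595, E: 5.267, G: 4.692; G is limiting.
n(D) = (4/1) × 4.692 = 18.77 mol
mass = 18.77 × 258.40 = 4850 g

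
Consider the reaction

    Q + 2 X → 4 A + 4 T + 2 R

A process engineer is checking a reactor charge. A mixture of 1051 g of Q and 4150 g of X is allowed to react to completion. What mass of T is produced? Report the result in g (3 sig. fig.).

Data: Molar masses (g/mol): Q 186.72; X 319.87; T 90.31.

n(Q) = 1051 / 186.72 = 5.629 mol
n(X) = 4150 / 319.87 = 12.97 mol
n/ν for Q = 5.629/1 = 5.629
n/ν for X = 12.97/2 = 6.485
Smallest n/ν is Q → limiting reagent.
n(T) = (4/1) × 5.629 = 22.52 mol
mass = 22.52 × 90.31 = 2034 g

2030 g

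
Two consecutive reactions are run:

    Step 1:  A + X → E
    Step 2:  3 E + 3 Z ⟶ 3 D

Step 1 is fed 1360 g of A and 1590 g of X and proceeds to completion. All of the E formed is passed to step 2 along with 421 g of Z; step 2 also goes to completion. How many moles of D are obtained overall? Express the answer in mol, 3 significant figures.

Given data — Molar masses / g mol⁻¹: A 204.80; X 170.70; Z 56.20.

Step 1:
n(A) = 1360 / 204.80 = 6.641 mol
n(X) = 1590 / 170.70 = 9.315 mol
n/ν for A = 6.641/1 = 6.641
n/ν for X = 9.315/1 = 9.315
Smallest n/ν is A → limiting reagent.
n(E) produced = (1/1) × 6.641 = 6.641 mol
Step 2:
n(E) available = 6.641 mol
n(Z) = 421.0 / 56.20 = 7.491 mol
n/ν for E = 6.641/3 = 2.214
n/ν for Z = 7.491/3 = 2.497
Smallest n/ν is E → limiting reagent.
n(D) = (3/3) × 6.641 = 6.641 mol

6.64 mol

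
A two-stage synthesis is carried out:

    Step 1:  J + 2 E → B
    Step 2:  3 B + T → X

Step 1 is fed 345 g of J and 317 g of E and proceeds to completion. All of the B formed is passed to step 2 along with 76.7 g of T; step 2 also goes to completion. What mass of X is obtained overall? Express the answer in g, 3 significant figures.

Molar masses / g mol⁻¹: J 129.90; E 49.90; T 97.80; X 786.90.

617 g

Step 1:
n(J) = 345.0 / 129.90 = 2.656 mol
n(E) = 317.0 / 49.90 = 6.353 mol
n/ν for J = 2.656/1 = 2.656
n/ν for E = 6.353/2 = 3.177
Smallest n/ν is J → limiting reagent.
n(B) produced = (1/1) × 2.656 = 2.656 mol
Step 2:
n(B) available = 2.656 mol
n(T) = 76.70 / 97.80 = 0.7843 mol
n/ν for B = 2.656/3 = 0.8853
n/ν for T = 0.7843/1 = 0.7843
Smallest n/ν is T → limiting reagent.
n(X) = (1/1) × 0.7843 = 0.7843 mol
mass = 0.7843 × 786.90 = 617.2 g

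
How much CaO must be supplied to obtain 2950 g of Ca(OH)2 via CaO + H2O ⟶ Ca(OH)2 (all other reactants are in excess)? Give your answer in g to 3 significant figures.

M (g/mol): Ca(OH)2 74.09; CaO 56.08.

2230 g

n(Ca(OH)2) = 2950 / 74.09 = 39.82 mol
n(CaO) = (1/1) × 39.82 = 39.82 mol
mass = 39.82 × 56.08 = 2233 g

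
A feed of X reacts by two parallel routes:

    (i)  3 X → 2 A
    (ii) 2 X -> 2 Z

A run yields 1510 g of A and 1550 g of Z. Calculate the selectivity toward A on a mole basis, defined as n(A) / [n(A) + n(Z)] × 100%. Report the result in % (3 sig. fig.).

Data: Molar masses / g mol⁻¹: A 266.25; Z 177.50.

39.4 %

n(A) = 1510 / 266.25 = 5.671 mol
n(Z) = 1550 / 177.50 = 8.732 mol
selectivity = 5.671/(5.671+8.732) × 100 = 39.37 %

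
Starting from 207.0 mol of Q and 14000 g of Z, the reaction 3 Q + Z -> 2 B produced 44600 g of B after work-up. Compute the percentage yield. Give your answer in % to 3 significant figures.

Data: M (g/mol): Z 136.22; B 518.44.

62.3 %

n(Q) = 207.0 mol
n(Z) = 14000 / 136.22 = 102.8 mol
n/ν → Q: 69.00, Z: 102.8; Q is limiting.
theoretical n(B) = (2/3) × 207.0 = 138.0 mol → 71540 g
% yield = 44600 / 71540 × 100 = 62.34 %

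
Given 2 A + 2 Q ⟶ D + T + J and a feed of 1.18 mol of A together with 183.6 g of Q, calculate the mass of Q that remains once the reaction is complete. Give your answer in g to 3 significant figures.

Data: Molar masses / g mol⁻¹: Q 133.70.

25.8 g

n(A) = 1.180 mol
n(Q) = 183.6 / 133.70 = 1.373 mol
n/ν → A: 0.5900, Q: 0.6865; A is limiting.
Q consumed = (2/2) × 1.180 = 1.180 mol
Q remaining = 1.373 − 1.180 = 0.1930 mol
mass = 0.1930 × 133.70 = 25.80 g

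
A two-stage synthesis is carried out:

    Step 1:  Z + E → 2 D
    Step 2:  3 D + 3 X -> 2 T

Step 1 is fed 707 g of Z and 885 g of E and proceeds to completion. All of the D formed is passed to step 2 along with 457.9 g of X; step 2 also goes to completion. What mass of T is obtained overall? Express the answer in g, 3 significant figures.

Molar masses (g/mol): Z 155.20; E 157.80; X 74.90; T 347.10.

Step 1:
n(Z) = 707.0 / 155.20 = 4.555 mol
n(E) = 885.0 / 157.80 = 5.608 mol
n/ν for Z = 4.555/1 = 4.555
n/ν for E = 5.608/1 = 5.608
Smallest n/ν is Z → limiting reagent.
n(D) produced = (2/1) × 4.555 = 9.110 mol
Step 2:
n(D) available = 9.110 mol
n(X) = 457.9 / 74.90 = 6.113 mol
n/ν for D = 9.110/3 = 3.037
n/ν for X = 6.113/3 = 2.038
Smallest n/ν is X → limiting reagent.
n(T) = (2/3) × 6.113 = 4.075 mol
mass = 4.075 × 347.10 = 1414 g

1410 g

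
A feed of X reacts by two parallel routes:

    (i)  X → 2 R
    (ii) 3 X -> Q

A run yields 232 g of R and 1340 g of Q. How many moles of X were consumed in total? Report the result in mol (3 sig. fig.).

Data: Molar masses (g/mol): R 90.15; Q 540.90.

8.72 mol

n(R) = 232 / 90.15 = 2.573 mol
n(Q) = 1340 / 540.90 = 2.477 mol
n(X) via (i) = (1/2)×2.573 = 1.287 mol
n(X) via (ii) = (3/1)×2.477 = 7.431 mol
total n(X) = 1.287 + 7.431 = 8.718 mol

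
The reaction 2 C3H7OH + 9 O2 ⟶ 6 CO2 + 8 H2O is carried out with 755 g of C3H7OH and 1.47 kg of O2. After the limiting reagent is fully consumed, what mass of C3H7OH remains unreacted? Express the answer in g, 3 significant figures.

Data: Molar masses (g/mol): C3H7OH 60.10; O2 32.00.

141 g

n(C3H7OH) = 755.0 / 60.10 = 12.56 mol
n(O2) = 1.470×1000 / 32.00 = 45.94 mol
n/ν for C3H7OH = 12.56/2 = 6.280
n/ν for O2 = 45.94/9 = 5.104
Smallest n/ν is O2 → limiting reagent.
C3H7OH consumed = (2/9) × 45.94 = 10.21 mol
C3H7OH remaining = 12.56 − 10.21 = 2.350 mol
mass = 2.350 × 60.10 = 141.2 g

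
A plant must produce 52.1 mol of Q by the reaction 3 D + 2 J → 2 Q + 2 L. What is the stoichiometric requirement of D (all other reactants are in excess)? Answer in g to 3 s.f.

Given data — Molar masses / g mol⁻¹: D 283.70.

n(Q) = 52.10 mol
n(D) = (3/2) × 52.10 = 78.15 mol
mass = 78.15 × 283.70 = 22170 g

22200 g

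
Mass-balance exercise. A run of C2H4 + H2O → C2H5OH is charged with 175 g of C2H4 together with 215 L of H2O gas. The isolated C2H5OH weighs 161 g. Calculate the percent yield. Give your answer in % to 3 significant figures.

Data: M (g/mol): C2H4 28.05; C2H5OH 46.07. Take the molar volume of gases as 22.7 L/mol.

56.0 %

n(C2H4) = 175.0 / 28.05 = 6.239 mol
n(H2O) = 215.0 / 22.7 = 9.471 mol
n/ν for C2H4 = 6.239/1 = 6.239
n/ν for H2O = 9.471/1 = 9.471
Smallest n/ν is C2H4 → limiting reagent.
theoretical n(C2H5OH) = (1/1) × 6.239 = 6.239 mol → 287.4 g
% yield = 161 / 287.4 × 100 = 56.02 %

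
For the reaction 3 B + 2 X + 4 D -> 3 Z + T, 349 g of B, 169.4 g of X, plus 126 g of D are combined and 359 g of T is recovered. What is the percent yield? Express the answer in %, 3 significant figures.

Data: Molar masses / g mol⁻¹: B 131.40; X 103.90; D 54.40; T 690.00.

89.9 %

n(B) = 349.0 / 131.40 = 2.656 mol
n(X) = 169.4 / 103.90 = 1.630 mol
n(D) = 126.0 / 54.40 = 2.316 mol
n/ν for B = 2.656/3 = 0.8853
n/ν for X = 1.630/2 = 0.8150
n/ν for D = 2.316/4 = 0.5790
Smallest n/ν is D → limiting reagent.
theoretical n(T) = (1/4) × 2.316 = 0.5790 mol → 399.5 g
% yield = 359 / 399.5 × 100 = 89.86 %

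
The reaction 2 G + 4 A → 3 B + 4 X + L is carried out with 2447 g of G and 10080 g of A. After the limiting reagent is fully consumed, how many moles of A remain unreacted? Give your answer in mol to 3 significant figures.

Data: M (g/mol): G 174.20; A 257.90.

11.0 mol

n(G) = 2447 / 174.20 = 14.05 mol
n(A) = 10080 / 257.90 = 39.08 mol
n/ν for G = 14.05/2 = 7.025
n/ν for A = 39.08/4 = 9.770
Smallest n/ν is G → limiting reagent.
A consumed = (4/2) × 14.05 = 28.10 mol
A remaining = 39.08 − 28.10 = 10.98 mol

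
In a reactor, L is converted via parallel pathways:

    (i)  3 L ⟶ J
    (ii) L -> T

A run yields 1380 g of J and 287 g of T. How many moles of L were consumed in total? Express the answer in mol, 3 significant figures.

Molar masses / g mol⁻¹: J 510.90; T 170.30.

n(J) = 1380 / 510.90 = 2.701 mol
n(T) = 287 / 170.30 = 1.685 mol
n(L) via (i) = (3/1)×2.701 = 8.103 mol
n(L) via (ii) = (1/1)×1.685 = 1.685 mol
total n(L) = 8.103 + 1.685 = 9.788 mol

9.79 mol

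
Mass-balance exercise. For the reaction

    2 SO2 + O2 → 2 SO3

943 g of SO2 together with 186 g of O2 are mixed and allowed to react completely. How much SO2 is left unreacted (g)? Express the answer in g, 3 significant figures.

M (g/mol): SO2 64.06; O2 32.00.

n(SO2) = 943.0 / 64.06 = 14.72 mol
n(O2) = 186.0 / 32.00 = 5.813 mol
n/ν → SO2: 7.360, O2: 5.813; O2 is limiting.
SO2 consumed = (2/1) × 5.813 = 11.63 mol
SO2 remaining = 14.72 − 11.63 = 3.090 mol
mass = 3.090 × 64.06 = 197.9 g

198 g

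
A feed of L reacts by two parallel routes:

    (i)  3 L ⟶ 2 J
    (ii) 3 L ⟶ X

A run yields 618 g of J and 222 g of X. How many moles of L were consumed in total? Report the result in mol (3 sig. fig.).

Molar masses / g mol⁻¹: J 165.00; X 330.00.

n(J) = 618 / 165.00 = 3.745 mol
n(X) = 222 / 330.00 = 0.6727 mol
n(L) via (i) = (3/2)×3.745 = 5.618 mol
n(L) via (ii) = (3/1)×0.6727 = 2.018 mol
total n(L) = 5.618 + 2.018 = 7.636 mol

7.64 mol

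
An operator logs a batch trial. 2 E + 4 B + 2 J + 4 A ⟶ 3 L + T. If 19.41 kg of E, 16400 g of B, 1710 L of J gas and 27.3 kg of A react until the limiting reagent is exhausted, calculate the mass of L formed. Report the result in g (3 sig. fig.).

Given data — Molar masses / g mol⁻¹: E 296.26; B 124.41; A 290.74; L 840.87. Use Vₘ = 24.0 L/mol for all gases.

n(E) = 19.41×1000 / 296.26 = 65.52 mol
n(B) = 16400 / 124.41 = 131.8 mol
n(J) = 1710 / 24.0 = 71.25 mol
n(A) = 27.30×1000 / 290.74 = 93.90 mol
n/ν → E: 32.76, B: 32.95, J: 35.63, A: 23.48; A is limiting.
n(L) = (3/4) × 93.90 = 70.43 mol
mass = 70.43 × 840.87 = 59220 g

59200 g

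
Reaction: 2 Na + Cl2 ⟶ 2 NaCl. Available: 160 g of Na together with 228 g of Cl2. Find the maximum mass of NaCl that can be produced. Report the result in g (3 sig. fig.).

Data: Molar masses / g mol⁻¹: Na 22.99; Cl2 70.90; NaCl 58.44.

n(Na) = 160.0 / 22.99 = 6.960 mol
n(Cl2) = 228.0 / 70.90 = 3.216 mol
n/ν → Na: 3.480, Cl2: 3.216; Cl2 is limiting.
n(NaCl) = (2/1) × 3.216 = 6.432 mol
mass = 6.432 × 58.44 = 375.9 g

376 g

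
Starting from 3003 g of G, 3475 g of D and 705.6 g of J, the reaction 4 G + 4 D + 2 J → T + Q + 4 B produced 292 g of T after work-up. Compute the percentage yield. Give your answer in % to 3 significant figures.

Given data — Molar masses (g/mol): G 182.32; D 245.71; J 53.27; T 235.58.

35.1 %

n(G) = 3003 / 182.32 = 16.47 mol
n(D) = 3475 / 245.71 = 14.14 mol
n(J) = 705.6 / 53.27 = 13.25 mol
n/ν → G: 4.118, D: 3.535, J: 6.625; D is limiting.
theoretical n(T) = (1/4) × 14.14 = 3.535 mol → 832.8 g
% yield = 292 / 832.8 × 100 = 35.06 %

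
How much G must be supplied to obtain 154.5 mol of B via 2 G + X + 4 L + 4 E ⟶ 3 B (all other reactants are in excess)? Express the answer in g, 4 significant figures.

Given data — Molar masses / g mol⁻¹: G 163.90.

16880 g

n(B) = 154.5 mol
n(G) = (2/3) × 154.5 = 103.0 mol
mass = 103.0 × 163.90 = 16880 g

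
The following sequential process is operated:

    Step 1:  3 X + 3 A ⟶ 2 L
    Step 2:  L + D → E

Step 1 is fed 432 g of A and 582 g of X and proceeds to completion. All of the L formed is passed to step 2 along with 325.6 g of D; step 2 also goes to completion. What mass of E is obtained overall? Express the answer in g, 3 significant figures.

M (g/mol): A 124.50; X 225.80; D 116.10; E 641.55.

Step 1:
n(A) = 432.0 / 124.50 = 3.470 mol
n(X) = 582.0 / 225.80 = 2.578 mol
n/ν → A: 1.157, X: 0.8593; X is limiting.
n(L) produced = (2/3) × 2.578 = 1.719 mol
Step 2:
n(L) available = 1.719 mol
n(D) = 325.6 / 116.10 = 2.804 mol
n/ν → L: 1.719, D: 2.804; L is limiting.
n(E) = (1/1) × 1.719 = 1.719 mol
mass = 1.719 × 641.55 = 1103 g

1100 g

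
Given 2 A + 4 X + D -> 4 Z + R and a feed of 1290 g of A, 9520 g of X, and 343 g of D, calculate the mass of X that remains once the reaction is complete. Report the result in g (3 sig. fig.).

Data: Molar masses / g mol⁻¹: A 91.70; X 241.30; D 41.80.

2730 g

n(A) = 1290 / 91.70 = 14.07 mol
n(X) = 9520 / 241.30 = 39.45 mol
n(D) = 343.0 / 41.80 = 8.206 mol
n/ν → A: 7.035, X: 9.863, D: 8.206; A is limiting.
X consumed = (4/2) × 14.07 = 28.14 mol
X remaining = 39.45 − 28.14 = 11.31 mol
mass = 11.31 × 241.30 = 2729 g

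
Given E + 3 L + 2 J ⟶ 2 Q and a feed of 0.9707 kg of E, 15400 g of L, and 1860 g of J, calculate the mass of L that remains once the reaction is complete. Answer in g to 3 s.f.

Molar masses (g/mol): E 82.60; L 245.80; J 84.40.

7270 g

n(E) = 0.9707×1000 / 82.60 = 11.75 mol
n(L) = 15400 / 245.80 = 62.65 mol
n(J) = 1860 / 84.40 = 22.04 mol
n/ν for E = 11.75/1 = 11.75
n/ν for L = 62.65/3 = 20.88
n/ν for J = 22.04/2 = 11.02
Smallest n/ν is J → limiting reagent.
L consumed = (3/2) × 22.04 = 33.06 mol
L remaining = 62.65 − 33.06 = 29.59 mol
mass = 29.59 × 245.80 = 7273 g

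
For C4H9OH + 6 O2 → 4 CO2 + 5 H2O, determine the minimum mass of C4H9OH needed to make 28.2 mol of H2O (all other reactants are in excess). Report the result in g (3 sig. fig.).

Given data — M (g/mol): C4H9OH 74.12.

n(H2O) = 28.20 mol
n(C4H9OH) = (1/5) × 28.20 = 5.640 mol
mass = 5.640 × 74.12 = 418.0 g

418 g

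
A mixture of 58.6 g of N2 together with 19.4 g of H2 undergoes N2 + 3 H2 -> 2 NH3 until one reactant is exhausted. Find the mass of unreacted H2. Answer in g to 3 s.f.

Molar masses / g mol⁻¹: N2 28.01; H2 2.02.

6.72 g

n(N2) = 58.60 / 28.01 = 2.092 mol
n(H2) = 19.40 / 2.02 = 9.604 mol
n/ν → N2: 2.092, H2: 3.201; N2 is limiting.
H2 consumed = (3/1) × 2.092 = 6.276 mol
H2 remaining = 9.604 − 6.276 = 3.328 mol
mass = 3.328 × 2.02 = 6.723 g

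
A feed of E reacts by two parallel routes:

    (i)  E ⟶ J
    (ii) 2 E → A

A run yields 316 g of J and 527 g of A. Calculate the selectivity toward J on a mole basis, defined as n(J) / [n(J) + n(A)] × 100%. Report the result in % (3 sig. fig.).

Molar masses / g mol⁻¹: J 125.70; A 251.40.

n(J) = 316 / 125.70 = 2.514 mol
n(A) = 527 / 251.40 = 2.096 mol
selectivity = 2.514/(2.514+2.096) × 100 = 54.53 %

54.5 %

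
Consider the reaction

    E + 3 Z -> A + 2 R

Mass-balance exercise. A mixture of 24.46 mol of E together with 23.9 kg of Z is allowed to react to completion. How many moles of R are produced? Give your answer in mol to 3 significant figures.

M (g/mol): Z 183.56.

48.9 mol

n(E) = 24.46 mol
n(Z) = 23.90×1000 / 183.56 = 130.2 mol
n/ν for E = 24.46/1 = 24.46
n/ν for Z = 130.2/3 = 43.40
Smallest n/ν is E → limiting reagent.
n(R) = (2/1) × 24.46 = 48.92 mol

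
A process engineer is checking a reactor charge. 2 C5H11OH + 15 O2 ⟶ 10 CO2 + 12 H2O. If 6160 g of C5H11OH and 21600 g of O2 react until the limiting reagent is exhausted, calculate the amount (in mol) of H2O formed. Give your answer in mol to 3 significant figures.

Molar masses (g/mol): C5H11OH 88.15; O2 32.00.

419 mol

n(C5H11OH) = 6160 / 88.15 = 69.88 mol
n(O2) = 21600 / 32.00 = 675.0 mol
n/ν for C5H11OH = 69.88/2 = 34.94
n/ν for O2 = 675.0/15 = 45.00
Smallest n/ν is C5H11OH → limiting reagent.
n(H2O) = (12/2) × 69.88 = 419.3 mol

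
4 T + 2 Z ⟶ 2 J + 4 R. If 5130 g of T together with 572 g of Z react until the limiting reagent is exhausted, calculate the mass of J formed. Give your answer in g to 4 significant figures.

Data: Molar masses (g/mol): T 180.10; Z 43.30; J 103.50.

1367 g

n(T) = 5130 / 180.10 = 28.48 mol
n(Z) = 572.0 / 43.30 = 13.21 mol
n/ν for T = 28.48/4 = 7.120
n/ν for Z = 13.21/2 = 6.605
Smallest n/ν is Z → limiting reagent.
n(J) = (2/2) × 13.21 = 13.21 mol
mass = 13.21 × 103.50 = 1367 g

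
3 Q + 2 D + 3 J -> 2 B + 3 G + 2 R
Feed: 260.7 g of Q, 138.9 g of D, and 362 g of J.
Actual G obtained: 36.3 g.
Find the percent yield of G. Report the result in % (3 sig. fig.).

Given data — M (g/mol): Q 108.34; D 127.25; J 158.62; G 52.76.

42.0 %

n(Q) = 260.7 / 108.34 = 2.406 mol
n(D) = 138.9 / 127.25 = 1.092 mol
n(J) = 362.0 / 158.62 = 2.282 mol
n/ν → Q: 0.8020, D: 0.5460, J: 0.7607; D is limiting.
theoretical n(G) = (3/2) × 1.092 = 1.638 mol → 86.42 g
% yield = 36.3 / 86.42 × 100 = 42.00 %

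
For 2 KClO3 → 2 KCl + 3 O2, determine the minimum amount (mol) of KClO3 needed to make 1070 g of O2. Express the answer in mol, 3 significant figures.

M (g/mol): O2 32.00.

22.3 mol

n(O2) = 1070 / 32.00 = 33.44 mol
n(KClO3) = (2/3) × 33.44 = 22.29 mol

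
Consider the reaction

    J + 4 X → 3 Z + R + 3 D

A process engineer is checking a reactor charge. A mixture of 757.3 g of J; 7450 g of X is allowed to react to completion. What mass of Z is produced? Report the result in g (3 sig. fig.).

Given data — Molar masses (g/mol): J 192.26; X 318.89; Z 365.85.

n(J) = 757.3 / 192.26 = 3.939 mol
n(X) = 7450 / 318.89 = 23.36 mol
n/ν for J = 3.939/1 = 3.939
n/ν for X = 23.36/4 = 5.840
Smallest n/ν is J → limiting reagent.
n(Z) = (3/1) × 3.939 = 11.82 mol
mass = 11.82 × 365.85 = 4324 g

4320 g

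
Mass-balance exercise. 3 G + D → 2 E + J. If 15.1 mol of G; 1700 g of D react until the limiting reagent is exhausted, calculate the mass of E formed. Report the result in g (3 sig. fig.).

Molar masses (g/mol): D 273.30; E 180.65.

1820 g

n(G) = 15.10 mol
n(D) = 1700 / 273.30 = 6.220 mol
n/ν → G: 5.033, D: 6.220; G is limiting.
n(E) = (2/3) × 15.10 = 10.07 mol
mass = 10.07 × 180.65 = 1819 g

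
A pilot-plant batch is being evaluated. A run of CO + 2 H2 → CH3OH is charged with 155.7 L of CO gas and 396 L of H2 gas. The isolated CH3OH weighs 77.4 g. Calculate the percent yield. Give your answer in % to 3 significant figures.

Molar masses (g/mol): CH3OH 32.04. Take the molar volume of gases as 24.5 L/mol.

38.0 %

n(CO) = 155.7 / 24.5 = 6.355 mol
n(H2) = 396.0 / 24.5 = 16.16 mol
n/ν → CO: 6.355, H2: 8.080; CO is limiting.
theoretical n(CH3OH) = (1/1) × 6.355 = 6.355 mol → 203.6 g
% yield = 77.4 / 203.6 × 100 = 38.02 %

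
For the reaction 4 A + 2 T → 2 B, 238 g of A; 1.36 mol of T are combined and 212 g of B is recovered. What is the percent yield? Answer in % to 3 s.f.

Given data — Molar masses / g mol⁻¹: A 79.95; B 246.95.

63.1 %

n(A) = 238.0 / 79.95 = 2.977 mol
n(T) = 1.360 mol
n/ν for A = 2.977/4 = 0.7443
n/ν for T = 1.360/2 = 0.6800
Smallest n/ν is T → limiting reagent.
theoretical n(B) = (2/2) × 1.360 = 1.360 mol → 335.9 g
% yield = 212 / 335.9 × 100 = 63.11 %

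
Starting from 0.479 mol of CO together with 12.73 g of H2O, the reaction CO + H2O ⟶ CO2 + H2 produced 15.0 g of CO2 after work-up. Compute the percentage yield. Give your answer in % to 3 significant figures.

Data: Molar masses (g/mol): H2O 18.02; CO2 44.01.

n(CO) = 0.4790 mol
n(H2O) = 12.73 / 18.02 = 0.7064 mol
n/ν → CO: 0.4790, H2O: 0.7064; CO is limiting.
theoretical n(CO2) = (1/1) × 0.4790 = 0.4790 mol → 21.08 g
% yield = 15.0 / 21.08 × 100 = 71.16 %

71.2 %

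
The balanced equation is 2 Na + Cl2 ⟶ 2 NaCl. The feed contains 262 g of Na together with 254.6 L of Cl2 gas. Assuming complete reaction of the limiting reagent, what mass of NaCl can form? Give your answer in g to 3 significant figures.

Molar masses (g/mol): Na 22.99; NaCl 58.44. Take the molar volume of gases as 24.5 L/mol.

n(Na) = 262.0 / 22.99 = 11.40 mol
n(Cl2) = 254.6 / 24.5 = 10.39 mol
n/ν → Na: 5.700, Cl2: 10.39; Na is limiting.
n(NaCl) = (2/2) × 11.40 = 11.40 mol
mass = 11.40 × 58.44 = 666.2 g

666 g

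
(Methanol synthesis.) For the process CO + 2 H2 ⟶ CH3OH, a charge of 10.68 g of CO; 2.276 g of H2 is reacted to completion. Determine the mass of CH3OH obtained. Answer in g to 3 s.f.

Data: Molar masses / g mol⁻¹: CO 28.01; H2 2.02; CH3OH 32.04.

12.2 g

n(CO) = 10.68 / 28.01 = 0.3813 mol
n(H2) = 2.276 / 2.02 = 1.127 mol
n/ν for CO = 0.3813/1 = 0.3813
n/ν for H2 = 1.127/2 = 0.5635
Smallest n/ν is CO → limiting reagent.
n(CH3OH) = (1/1) × 0.3813 = 0.3813 mol
mass = 0.3813 × 32.04 = 12.22 g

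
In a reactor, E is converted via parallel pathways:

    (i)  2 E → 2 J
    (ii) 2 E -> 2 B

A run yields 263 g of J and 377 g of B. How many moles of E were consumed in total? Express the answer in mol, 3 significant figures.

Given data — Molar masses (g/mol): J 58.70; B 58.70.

n(J) = 263 / 58.70 = 4.480 mol
n(B) = 377 / 58.70 = 6.422 mol
n(E) via (i) = (2/2)×4.480 = 4.480 mol
n(E) via (ii) = (2/2)×6.422 = 6.422 mol
total n(E) = 4.480 + 6.422 = 10.90 mol

10.9 mol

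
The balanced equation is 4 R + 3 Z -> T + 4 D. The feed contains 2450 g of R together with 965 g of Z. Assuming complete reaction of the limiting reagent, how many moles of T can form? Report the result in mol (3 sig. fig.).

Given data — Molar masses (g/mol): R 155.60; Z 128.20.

n(R) = 2450 / 155.60 = 15.75 mol
n(Z) = 965.0 / 128.20 = 7.527 mol
n/ν for R = 15.75/4 = 3.938
n/ν for Z = 7.527/3 = 2.509
Smallest n/ν is Z → limiting reagent.
n(T) = (1/3) × 7.527 = 2.509 mol

2.51 mol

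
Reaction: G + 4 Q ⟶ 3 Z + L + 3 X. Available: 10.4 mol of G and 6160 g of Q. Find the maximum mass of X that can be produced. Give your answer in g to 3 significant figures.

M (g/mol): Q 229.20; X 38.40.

n(G) = 10.40 mol
n(Q) = 6160 / 229.20 = 26.88 mol
n/ν → G: 10.40, Q: 6.720; Q is limiting.
n(X) = (3/4) × 26.88 = 20.16 mol
mass = 20.16 × 38.40 = 774.1 g

774 g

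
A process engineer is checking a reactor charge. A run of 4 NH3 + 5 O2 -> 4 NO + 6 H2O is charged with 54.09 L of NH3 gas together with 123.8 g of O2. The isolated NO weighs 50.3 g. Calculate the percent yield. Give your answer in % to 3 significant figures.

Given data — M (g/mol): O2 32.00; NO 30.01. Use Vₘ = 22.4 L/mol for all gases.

69.4 %

n(NH3) = 54.09 / 22.4 = 2.415 mol
n(O2) = 123.8 / 32.00 = 3.869 mol
n/ν for NH3 = 2.415/4 = 0.6038
n/ν for O2 = 3.869/5 = 0.7738
Smallest n/ν is NH3 → limiting reagent.
theoretical n(NO) = (4/4) × 2.415 = 2.415 mol → 72.47 g
% yield = 50.3 / 72.47 × 100 = 69.41 %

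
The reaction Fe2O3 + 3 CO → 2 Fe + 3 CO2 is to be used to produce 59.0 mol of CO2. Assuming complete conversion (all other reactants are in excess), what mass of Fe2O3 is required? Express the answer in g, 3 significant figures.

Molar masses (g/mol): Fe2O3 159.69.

n(CO2) = 59.00 mol
n(Fe2O3) = (1/3) × 59.00 = 19.67 mol
mass = 19.67 × 159.69 = 3141 g

3140 g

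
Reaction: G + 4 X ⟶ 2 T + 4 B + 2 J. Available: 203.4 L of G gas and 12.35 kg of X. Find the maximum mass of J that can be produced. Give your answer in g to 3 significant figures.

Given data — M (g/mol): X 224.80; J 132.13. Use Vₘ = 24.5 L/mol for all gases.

2190 g

n(G) = 203.4 / 24.5 = 8.302 mol
n(X) = 12.35×1000 / 224.80 = 54.94 mol
n/ν for G = 8.302/1 = 8.302
n/ν for X = 54.94/4 = 13.74
Smallest n/ν is G → limiting reagent.
n(J) = (2/1) × 8.302 = 16.60 mol
mass = 16.60 × 132.13 = 2193 g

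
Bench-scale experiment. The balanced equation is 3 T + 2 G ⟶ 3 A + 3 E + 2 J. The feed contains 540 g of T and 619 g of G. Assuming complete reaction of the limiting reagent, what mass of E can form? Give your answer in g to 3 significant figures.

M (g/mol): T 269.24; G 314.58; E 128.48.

258 g

n(T) = 540.0 / 269.24 = 2.006 mol
n(G) = 619.0 / 314.58 = 1.968 mol
n/ν for T = 2.006/3 = 0.6687
n/ν for G = 1.968/2 = 0.9840
Smallest n/ν is T → limiting reagent.
n(E) = (3/3) × 2.006 = 2.006 mol
mass = 2.006 × 128.48 = 257.7 g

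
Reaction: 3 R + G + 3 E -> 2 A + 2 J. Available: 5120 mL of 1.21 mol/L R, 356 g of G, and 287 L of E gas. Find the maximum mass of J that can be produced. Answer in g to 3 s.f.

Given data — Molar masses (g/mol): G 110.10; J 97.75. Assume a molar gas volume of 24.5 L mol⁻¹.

n(R) = 1.21 × 5120/1000 = 6.195 mol
n(G) = 356.0 / 110.10 = 3.233 mol
n(E) = 287.0 / 24.5 = 11.71 mol
n/ν → R: 2.065, G: 3.233, E: 3.903; R is limiting.
n(J) = (2/3) × 6.195 = 4.130 mol
mass = 4.130 × 97.75 = 403.7 g

404 g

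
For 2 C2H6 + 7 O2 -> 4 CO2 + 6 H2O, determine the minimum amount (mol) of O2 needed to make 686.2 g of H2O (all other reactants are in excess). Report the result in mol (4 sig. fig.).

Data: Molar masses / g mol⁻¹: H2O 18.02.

n(H2O) = 686.2 / 18.02 = 38.08 mol
n(O2) = (7/6) × 38.08 = 44.43 mol

44.43 mol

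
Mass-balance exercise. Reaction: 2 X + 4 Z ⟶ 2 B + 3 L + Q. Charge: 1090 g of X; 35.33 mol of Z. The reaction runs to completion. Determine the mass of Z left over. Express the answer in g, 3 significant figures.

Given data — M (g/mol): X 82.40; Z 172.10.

1530 g

n(X) = 1090 / 82.40 = 13.23 mol
n(Z) = 35.33 mol
n/ν → X: 6.615, Z: 8.833; X is limiting.
Z consumed = (4/2) × 13.23 = 26.46 mol
Z remaining = 35.33 − 26.46 = 8.870 mol
mass = 8.870 × 172.10 = 1527 g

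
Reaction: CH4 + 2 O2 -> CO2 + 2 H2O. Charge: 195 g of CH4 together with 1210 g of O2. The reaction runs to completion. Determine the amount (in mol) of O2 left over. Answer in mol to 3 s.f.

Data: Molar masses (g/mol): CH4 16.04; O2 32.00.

n(CH4) = 195.0 / 16.04 = 12.16 mol
n(O2) = 1210 / 32.00 = 37.81 mol
n/ν for CH4 = 12.16/1 = 12.16
n/ν for O2 = 37.81/2 = 18.91
Smallest n/ν is CH4 → limiting reagent.
O2 consumed = (2/1) × 12.16 = 24.32 mol
O2 remaining = 37.81 − 24.32 = 13.49 mol

13.5 mol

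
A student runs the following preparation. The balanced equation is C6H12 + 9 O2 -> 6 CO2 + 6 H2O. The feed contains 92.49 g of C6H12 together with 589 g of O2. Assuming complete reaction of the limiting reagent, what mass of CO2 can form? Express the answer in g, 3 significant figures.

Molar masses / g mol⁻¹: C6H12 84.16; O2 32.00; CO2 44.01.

290 g

n(C6H12) = 92.49 / 84.16 = 1.099 mol
n(O2) = 589.0 / 32.00 = 18.41 mol
n/ν → C6H12: 1.099, O2: 2.046; C6H12 is limiting.
n(CO2) = (6/1) × 1.099 = 6.594 mol
mass = 6.594 × 44.01 = 290.2 g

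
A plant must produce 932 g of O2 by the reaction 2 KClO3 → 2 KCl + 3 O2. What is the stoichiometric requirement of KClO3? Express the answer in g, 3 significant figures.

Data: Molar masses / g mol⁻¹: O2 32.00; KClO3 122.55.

2380 g

n(O2) = 932 / 32.00 = 29.13 mol
n(KClO3) = (2/3) × 29.13 = 19.42 mol
mass = 19.42 × 122.55 = 2380 g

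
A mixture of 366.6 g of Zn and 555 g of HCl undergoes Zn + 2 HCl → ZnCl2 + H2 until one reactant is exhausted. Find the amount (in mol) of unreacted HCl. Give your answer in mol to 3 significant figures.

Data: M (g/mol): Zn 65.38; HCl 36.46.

n(Zn) = 366.6 / 65.38 = 5.607 mol
n(HCl) = 555.0 / 36.46 = 15.22 mol
n/ν for Zn = 5.607/1 = 5.607
n/ν for HCl = 15.22/2 = 7.610
Smallest n/ν is Zn → limiting reagent.
HCl consumed = (2/1) × 5.607 = 11.21 mol
HCl remaining = 15.22 − 11.21 = 4.010 mol

4.01 mol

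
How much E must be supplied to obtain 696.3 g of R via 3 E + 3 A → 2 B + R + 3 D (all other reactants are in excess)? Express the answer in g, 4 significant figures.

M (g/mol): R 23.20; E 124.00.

n(R) = 696.3 / 23.20 = 30.01 mol
n(E) = (3/1) × 30.01 = 90.03 mol
mass = 90.03 × 124.00 = 11160 g

11160 g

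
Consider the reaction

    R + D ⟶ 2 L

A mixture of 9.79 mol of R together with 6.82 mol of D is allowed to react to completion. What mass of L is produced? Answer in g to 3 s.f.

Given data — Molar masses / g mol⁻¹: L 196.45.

n(R) = 9.790 mol
n(D) = 6.820 mol
n/ν → R: 9.790, D: 6.820; D is limiting.
n(L) = (2/1) × 6.820 = 13.64 mol
mass = 13.64 × 196.45 = 2680 g

2680 g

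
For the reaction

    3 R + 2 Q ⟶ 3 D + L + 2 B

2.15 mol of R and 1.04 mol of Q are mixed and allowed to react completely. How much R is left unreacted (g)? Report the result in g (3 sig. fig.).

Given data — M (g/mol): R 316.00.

n(R) = 2.150 mol
n(Q) = 1.040 mol
n/ν for R = 2.150/3 = 0.7167
n/ν for Q = 1.040/2 = 0.5200
Smallest n/ν is Q → limiting reagent.
R consumed = (3/2) × 1.040 = 1.560 mol
R remaining = 2.150 − 1.560 = 0.5900 mol
mass = 0.5900 × 316.00 = 186.4 g

186 g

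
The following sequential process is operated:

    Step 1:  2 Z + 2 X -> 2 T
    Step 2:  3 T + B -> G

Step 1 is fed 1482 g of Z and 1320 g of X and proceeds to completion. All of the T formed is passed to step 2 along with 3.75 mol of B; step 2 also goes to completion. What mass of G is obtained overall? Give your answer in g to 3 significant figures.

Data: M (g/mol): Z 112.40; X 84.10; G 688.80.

Step 1:
n(Z) = 1482 / 112.40 = 13.19 mol
n(X) = 1320 / 84.10 = 15.70 mol
n/ν → Z: 6.595, X: 7.850; Z is limiting.
n(T) produced = (2/2) × 13.19 = 13.19 mol
Step 2:
n(T) available = 13.19 mol
n(B) = 3.750 mol
n/ν → T: 4.397, B: 3.750; B is limiting.
n(G) = (1/1) × 3.750 = 3.750 mol
mass = 3.750 × 688.80 = 2583 g

2580 g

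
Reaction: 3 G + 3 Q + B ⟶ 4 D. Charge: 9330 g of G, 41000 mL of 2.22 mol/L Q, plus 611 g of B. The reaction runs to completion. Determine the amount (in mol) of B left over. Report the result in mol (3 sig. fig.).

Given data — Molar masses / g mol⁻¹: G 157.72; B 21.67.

8.48 mol

n(G) = 9330 / 157.72 = 59.16 mol
n(Q) = 2.22 × 41000/1000 = 91.02 mol
n(B) = 611.0 / 21.67 = 28.20 mol
n/ν → G: 19.72, Q: 30.34, B: 28.20; G is limiting.
B consumed = (1/3) × 59.16 = 19.72 mol
B remaining = 28.20 − 19.72 = 8.480 mol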